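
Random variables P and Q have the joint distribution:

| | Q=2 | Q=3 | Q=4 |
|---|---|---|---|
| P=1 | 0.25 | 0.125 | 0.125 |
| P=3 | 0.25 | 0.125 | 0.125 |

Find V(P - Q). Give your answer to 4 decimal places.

1.6875

E[P] = 2,  E[Q] = 2.75,  E[PQ] = 5.5
V(P) = 5 − (2)² = 1;  V(Q) = 8.25 − (2.75)² = 0.6875
Cov(P,Q) = 5.5 − (2)(2.75) = 0
V(P - Q) = (1)²·1 + (-1)²·0.6875 + 2·(1)·(-1)·0 = 1.6875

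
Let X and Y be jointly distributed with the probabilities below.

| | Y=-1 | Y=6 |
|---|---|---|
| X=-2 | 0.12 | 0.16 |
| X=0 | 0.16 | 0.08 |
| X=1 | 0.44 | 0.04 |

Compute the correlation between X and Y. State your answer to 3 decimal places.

E[X] = -0.08,  E[Y] = 0.96
E[XY] = -1.88
Cov(X,Y) = E[XY] − E[X]E[Y] = -1.88 − (-0.08)(0.96) = -1.8032
Var(X) = 1.5936,  Var(Y) = 9.8784
ρ = -1.8032 / √(1.5936·9.8784) ≈ -0.454

-0.454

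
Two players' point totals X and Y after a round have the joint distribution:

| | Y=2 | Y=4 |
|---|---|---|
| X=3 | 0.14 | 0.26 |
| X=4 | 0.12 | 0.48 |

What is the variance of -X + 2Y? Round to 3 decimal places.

3.030

E[X] = 3.6,  E[Y] = 3.48,  E[XY] = 12.6
Var(X) = 13.2 − (3.6)² = 0.24;  Var(Y) = 12.88 − (3.48)² = 0.7696
Cov(X,Y) = 12.6 − (3.6)(3.48) = 0.072
Var(-X + 2Y) = (-1)²·0.24 + (2)²·0.7696 + 2·(-1)·(2)·0.072 = 3.0304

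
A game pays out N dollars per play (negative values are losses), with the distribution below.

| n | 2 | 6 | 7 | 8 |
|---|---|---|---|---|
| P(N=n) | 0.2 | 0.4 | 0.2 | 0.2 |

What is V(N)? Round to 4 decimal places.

4.1600

E[N] = (2)(0.2) + (6)(0.4) + (7)(0.2) + (8)(0.2) = 5.8
E[N²] = (2)²(0.2) + (6)²(0.4) + (7)²(0.2) + (8)²(0.2) = 37.8
V(N) = E[N²] − (E[N])² = 37.8 − (5.8)² = 4.16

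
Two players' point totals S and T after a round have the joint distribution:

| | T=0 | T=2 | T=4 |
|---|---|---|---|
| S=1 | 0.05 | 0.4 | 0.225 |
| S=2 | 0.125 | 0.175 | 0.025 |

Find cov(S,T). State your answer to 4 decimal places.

E[S] = 1.325,  E[T] = 2.15
E[ST] = 2.6
cov(S,T) = E[ST] − E[S]E[T] = 2.6 − (1.325)(2.15) = -0.24875

-0.2488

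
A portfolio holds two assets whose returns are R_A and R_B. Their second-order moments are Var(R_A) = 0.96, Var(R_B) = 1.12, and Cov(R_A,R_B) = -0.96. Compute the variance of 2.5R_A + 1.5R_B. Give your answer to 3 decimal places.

Var(2.5R_A + 1.5R_B) = (2.5)²·Var(R_A) + (1.5)²·Var(R_B) + 2·(2.5)·(1.5)·Cov(R_A,R_B)
= 6.25·0.96 + 2.25·1.12 + 7.5·-0.96 = 1.32

1.320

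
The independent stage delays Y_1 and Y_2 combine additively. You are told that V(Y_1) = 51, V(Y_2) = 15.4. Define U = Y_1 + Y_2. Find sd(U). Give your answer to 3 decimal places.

8.149

By independence, V(U) = (1)²V(Y_1) + (1)²V(Y_2)
= (1)²·51 + (1)²·15.4 = 66.4
sd(U) = √66.4 ≈ 8.149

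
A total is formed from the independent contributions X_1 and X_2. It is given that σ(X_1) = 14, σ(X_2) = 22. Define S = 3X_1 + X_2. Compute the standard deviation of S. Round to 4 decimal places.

47.4131

Var(X_1) = 196, Var(X_2) = 484
By independence, Var(S) = (3)²Var(X_1) + (1)²Var(X_2)
= (3)²·196 + (1)²·484 = 2248
σ(S) = √2248 ≈ 47.4131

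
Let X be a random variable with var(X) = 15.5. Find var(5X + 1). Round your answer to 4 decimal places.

var(5X + 1) = (5)²·var(X) = 25·15.5 = 387.5

387.5000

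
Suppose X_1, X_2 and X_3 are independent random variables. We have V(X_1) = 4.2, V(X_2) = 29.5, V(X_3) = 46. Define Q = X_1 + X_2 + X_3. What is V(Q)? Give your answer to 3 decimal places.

By independence, V(Q) = (1)²V(X_1) + (1)²V(X_2) + (1)²V(X_3)
= (1)²·4.2 + (1)²·29.5 + (1)²·46 = 79.7

79.700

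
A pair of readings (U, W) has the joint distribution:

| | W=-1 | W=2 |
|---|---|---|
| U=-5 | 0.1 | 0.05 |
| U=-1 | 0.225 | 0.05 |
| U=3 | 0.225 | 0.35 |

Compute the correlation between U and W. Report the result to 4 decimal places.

E[U] = 0.7,  E[W] = 0.35
E[UW] = 1.55
cov(U,W) = E[UW] − E[U]E[W] = 1.55 − (0.7)(0.35) = 1.305
Var(U) = 8.71,  Var(W) = 2.2275
ρ = 1.305 / √(8.71·2.2275) ≈ 0.2963

0.2963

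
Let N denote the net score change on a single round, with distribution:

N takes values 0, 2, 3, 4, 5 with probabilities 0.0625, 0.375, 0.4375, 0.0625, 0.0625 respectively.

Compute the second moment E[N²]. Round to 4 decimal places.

8.0000

E[N²] = (0)²(0.0625) + (2)²(0.375) + (3)²(0.4375) + (4)²(0.0625) + (5)²(0.0625) = 8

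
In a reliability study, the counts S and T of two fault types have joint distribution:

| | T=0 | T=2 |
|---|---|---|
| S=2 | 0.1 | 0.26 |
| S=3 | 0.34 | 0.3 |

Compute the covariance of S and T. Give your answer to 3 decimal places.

-0.117

E[S] = 2.64,  E[T] = 1.12
E[ST] = 2.84
Cov(S,T) = E[ST] − E[S]E[T] = 2.84 − (2.64)(1.12) = -0.1168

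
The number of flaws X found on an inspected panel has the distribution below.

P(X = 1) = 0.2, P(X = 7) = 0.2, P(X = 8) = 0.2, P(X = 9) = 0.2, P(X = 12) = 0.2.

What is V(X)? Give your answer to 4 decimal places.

13.0400

E[X] = (1)(0.2) + (7)(0.2) + (8)(0.2) + (9)(0.2) + (12)(0.2) = 7.4
E[X²] = (1)²(0.2) + (7)²(0.2) + (8)²(0.2) + (9)²(0.2) + (12)²(0.2) = 67.8
V(X) = E[X²] − (E[X])² = 67.8 − (7.4)² = 13.04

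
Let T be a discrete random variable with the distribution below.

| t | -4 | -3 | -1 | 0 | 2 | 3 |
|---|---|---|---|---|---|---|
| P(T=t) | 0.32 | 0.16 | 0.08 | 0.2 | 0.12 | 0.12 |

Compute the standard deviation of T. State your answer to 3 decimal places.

E[T] = (-4)(0.32) + (-3)(0.16) + (-1)(0.08) + (0)(0.2) + (2)(0.12) + (3)(0.12) = -1.24
E[T²] = (-4)²(0.32) + (-3)²(0.16) + (-1)²(0.08) + (0)²(0.2) + (2)²(0.12) + (3)²(0.12) = 8.2
V(T) = E[T²] − (E[T])² = 8.2 − (-1.24)² = 6.6624
sd(T) = √6.6624 ≈ 2.581

2.581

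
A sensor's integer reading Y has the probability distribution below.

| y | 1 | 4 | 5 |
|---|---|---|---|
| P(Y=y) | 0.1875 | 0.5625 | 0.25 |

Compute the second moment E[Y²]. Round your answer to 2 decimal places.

15.44

E[Y²] = (1)²(0.1875) + (4)²(0.5625) + (5)²(0.25) = 15.4375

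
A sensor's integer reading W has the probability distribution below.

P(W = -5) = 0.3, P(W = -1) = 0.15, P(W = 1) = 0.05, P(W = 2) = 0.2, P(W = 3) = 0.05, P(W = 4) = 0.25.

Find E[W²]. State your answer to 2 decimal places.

E[W²] = (-5)²(0.3) + (-1)²(0.15) + (1)²(0.05) + (2)²(0.2) + (3)²(0.05) + (4)²(0.25) = 12.95

12.95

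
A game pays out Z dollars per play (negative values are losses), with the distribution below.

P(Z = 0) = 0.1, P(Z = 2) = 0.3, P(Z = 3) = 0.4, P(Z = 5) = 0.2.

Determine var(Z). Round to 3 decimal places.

E[Z] = (0)(0.1) + (2)(0.3) + (3)(0.4) + (5)(0.2) = 2.8
E[Z²] = (0)²(0.1) + (2)²(0.3) + (3)²(0.4) + (5)²(0.2) = 9.8
var(Z) = E[Z²] − (E[Z])² = 9.8 − (2.8)² = 1.96

1.960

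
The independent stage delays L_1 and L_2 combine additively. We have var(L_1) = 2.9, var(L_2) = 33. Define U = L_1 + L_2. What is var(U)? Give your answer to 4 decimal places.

By independence, var(U) = (1)²var(L_1) + (1)²var(L_2)
= (1)²·2.9 + (1)²·33 = 35.9

35.9000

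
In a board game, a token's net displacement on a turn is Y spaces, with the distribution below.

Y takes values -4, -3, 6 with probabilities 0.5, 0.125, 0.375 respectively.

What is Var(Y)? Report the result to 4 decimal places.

22.6094

E[Y] = (-4)(0.5) + (-3)(0.125) + (6)(0.375) = -0.125
E[Y²] = (-4)²(0.5) + (-3)²(0.125) + (6)²(0.375) = 22.625
Var(Y) = E[Y²] − (E[Y])² = 22.625 − (-0.125)² = 22.609375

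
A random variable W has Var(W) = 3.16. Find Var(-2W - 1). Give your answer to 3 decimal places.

Var(-2W - 1) = (-2)²·Var(W) = 4·3.16 = 12.64

12.640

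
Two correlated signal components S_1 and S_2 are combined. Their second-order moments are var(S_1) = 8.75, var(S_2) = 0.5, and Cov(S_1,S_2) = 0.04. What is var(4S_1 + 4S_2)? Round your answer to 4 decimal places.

149.2800

var(4S_1 + 4S_2) = (4)²·var(S_1) + (4)²·var(S_2) + 2·(4)·(4)·Cov(S_1,S_2)
= 16·8.75 + 16·0.5 + 32·0.04 = 149.28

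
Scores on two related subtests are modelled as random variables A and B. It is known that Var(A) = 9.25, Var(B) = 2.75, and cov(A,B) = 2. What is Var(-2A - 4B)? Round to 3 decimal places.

Var(-2A - 4B) = (-2)²·Var(A) + (-4)²·Var(B) + 2·(-2)·(-4)·cov(A,B)
= 4·9.25 + 16·2.75 + 16·2 = 113

113.000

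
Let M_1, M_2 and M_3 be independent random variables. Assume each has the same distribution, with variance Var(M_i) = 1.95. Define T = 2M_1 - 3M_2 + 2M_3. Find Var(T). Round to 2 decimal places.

By independence, Var(T) = (2)²Var(M_1) + (-3)²Var(M_2) + (2)²Var(M_3)
= (2)²·1.95 + (-3)²·1.95 + (2)²·1.95 = 33.15

33.15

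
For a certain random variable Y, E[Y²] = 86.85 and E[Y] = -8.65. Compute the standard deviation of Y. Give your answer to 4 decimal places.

Var(Y) = 86.85 − (-8.65)² = 12.0275
SD(Y) = √12.0275 ≈ 3.4681

3.4681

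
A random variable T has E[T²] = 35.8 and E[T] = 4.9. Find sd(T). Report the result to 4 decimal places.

V(T) = 35.8 − (4.9)² = 11.79
sd(T) = √11.79 ≈ 3.4337

3.4337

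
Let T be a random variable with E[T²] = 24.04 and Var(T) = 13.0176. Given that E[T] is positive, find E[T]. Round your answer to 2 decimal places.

3.32

(E[T])² = E[T²] − Var(T) = 24.04 − 13.0176 = 11.0224
E[T] = √11.0224 = 3.32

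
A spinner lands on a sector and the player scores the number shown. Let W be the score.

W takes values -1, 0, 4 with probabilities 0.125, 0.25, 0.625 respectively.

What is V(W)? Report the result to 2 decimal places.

4.48

E[W] = (-1)(0.125) + (0)(0.25) + (4)(0.625) = 2.375
E[W²] = (-1)²(0.125) + (0)²(0.25) + (4)²(0.625) = 10.125
V(W) = E[W²] − (E[W])² = 10.125 − (2.375)² = 4.484375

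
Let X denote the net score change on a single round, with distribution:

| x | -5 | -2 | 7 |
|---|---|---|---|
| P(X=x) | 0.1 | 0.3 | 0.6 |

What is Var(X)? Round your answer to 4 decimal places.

E[X] = (-5)(0.1) + (-2)(0.3) + (7)(0.6) = 3.1
E[X²] = (-5)²(0.1) + (-2)²(0.3) + (7)²(0.6) = 33.1
Var(X) = E[X²] − (E[X])² = 33.1 − (3.1)² = 23.49

23.4900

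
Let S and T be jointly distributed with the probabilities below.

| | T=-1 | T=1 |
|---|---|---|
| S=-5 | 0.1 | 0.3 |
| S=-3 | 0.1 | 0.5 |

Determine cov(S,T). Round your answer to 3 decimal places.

E[S] = -3.8,  E[T] = 0.6
E[ST] = -2.2
cov(S,T) = E[ST] − E[S]E[T] = -2.2 − (-3.8)(0.6) = 0.08

0.080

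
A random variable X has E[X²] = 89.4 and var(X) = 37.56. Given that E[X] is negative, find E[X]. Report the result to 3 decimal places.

(E[X])² = E[X²] − var(X) = 89.4 − 37.56 = 51.84
E[X] = −√51.84 = -7.2

-7.200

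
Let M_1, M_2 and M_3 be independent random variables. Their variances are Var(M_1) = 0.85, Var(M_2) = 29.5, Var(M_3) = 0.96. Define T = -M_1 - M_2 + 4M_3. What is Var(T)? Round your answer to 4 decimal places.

45.7100

By independence, Var(T) = (-1)²Var(M_1) + (-1)²Var(M_2) + (4)²Var(M_3)
= (-1)²·0.85 + (-1)²·29.5 + (4)²·0.96 = 45.71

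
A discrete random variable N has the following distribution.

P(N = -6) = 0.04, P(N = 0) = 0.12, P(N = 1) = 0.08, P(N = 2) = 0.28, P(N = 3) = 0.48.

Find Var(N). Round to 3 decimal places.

E[N] = (-6)(0.04) + (0)(0.12) + (1)(0.08) + (2)(0.28) + (3)(0.48) = 1.84
E[N²] = (-6)²(0.04) + (0)²(0.12) + (1)²(0.08) + (2)²(0.28) + (3)²(0.48) = 6.96
Var(N) = E[N²] − (E[N])² = 6.96 − (1.84)² = 3.5744

3.574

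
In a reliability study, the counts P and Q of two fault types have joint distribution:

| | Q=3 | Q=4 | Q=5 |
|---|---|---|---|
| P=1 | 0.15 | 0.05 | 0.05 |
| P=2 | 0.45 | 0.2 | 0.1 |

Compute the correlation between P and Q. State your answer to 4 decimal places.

-0.0390

E[P] = 1.75,  E[Q] = 3.55
E[PQ] = 6.2
Cov(P,Q) = E[PQ] − E[P]E[Q] = 6.2 − (1.75)(3.55) = -0.0125
var(P) = 0.1875,  var(Q) = 0.5475
ρ = -0.0125 / √(0.1875·0.5475) ≈ -0.0390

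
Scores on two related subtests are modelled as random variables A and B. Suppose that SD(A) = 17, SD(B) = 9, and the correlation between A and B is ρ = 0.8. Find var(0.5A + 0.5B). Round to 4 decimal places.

var(A) = (17)² = 289;  var(B) = (9)² = 81
cov(A,B) = ρ·SD(A)·SD(B) = 0.8·17·9 = 122.4
var(0.5A + 0.5B) = (0.5)²·var(A) + (0.5)²·var(B) + 2·(0.5)·(0.5)·cov(A,B)
= 0.25·289 + 0.25·81 + 0.5·122.4 = 153.7

153.7000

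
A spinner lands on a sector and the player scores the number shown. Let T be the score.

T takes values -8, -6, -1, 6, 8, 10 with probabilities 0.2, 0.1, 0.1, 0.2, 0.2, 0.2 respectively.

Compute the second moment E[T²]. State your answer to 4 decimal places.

56.5000

E[T²] = (-8)²(0.2) + (-6)²(0.1) + (-1)²(0.1) + (6)²(0.2) + (8)²(0.2) + (10)²(0.2) = 56.5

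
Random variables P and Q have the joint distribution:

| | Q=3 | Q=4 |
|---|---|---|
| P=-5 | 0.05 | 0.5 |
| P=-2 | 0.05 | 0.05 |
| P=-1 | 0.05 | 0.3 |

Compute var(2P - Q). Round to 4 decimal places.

14.9475

E[P] = -3.3,  E[Q] = 3.85,  E[PQ] = -12.8
var(P) = 14.5 − (-3.3)² = 3.61;  var(Q) = 14.95 − (3.85)² = 0.1275
Cov(P,Q) = -12.8 − (-3.3)(3.85) = -0.095
var(2P - Q) = (2)²·3.61 + (-1)²·0.1275 + 2·(2)·(-1)·-0.095 = 14.9475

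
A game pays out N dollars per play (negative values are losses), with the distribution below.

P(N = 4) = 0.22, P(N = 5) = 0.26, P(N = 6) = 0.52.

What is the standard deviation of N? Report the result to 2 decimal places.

0.81

E[N] = (4)(0.22) + (5)(0.26) + (6)(0.52) = 5.3
E[N²] = (4)²(0.22) + (5)²(0.26) + (6)²(0.52) = 28.74
Var(N) = E[N²] − (E[N])² = 28.74 − (5.3)² = 0.65
sd(N) = √0.65 ≈ 0.81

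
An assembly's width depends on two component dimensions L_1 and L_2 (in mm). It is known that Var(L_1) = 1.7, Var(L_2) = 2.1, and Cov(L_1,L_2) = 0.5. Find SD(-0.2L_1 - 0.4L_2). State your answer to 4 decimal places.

0.6957

Var(-0.2L_1 - 0.4L_2) = (-0.2)²·Var(L_1) + (-0.4)²·Var(L_2) + 2·(-0.2)·(-0.4)·Cov(L_1,L_2)
= 0.04·1.7 + 0.16·2.1 + 0.16·0.5 = 0.484
SD(-0.2L_1 - 0.4L_2) = √0.484 ≈ 0.6957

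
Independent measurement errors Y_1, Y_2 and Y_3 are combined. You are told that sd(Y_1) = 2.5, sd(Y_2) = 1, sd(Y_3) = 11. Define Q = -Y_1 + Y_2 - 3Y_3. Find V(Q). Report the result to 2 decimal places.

1096.25

V(Y_1) = 6.25, V(Y_2) = 1, V(Y_3) = 121
By independence, V(Q) = (-1)²V(Y_1) + (1)²V(Y_2) + (-3)²V(Y_3)
= (-1)²·6.25 + (1)²·1 + (-3)²·121 = 1096.25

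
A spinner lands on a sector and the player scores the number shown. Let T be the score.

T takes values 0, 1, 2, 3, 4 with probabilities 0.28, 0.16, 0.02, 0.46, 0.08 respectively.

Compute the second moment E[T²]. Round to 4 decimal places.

E[T²] = (0)²(0.28) + (1)²(0.16) + (2)²(0.02) + (3)²(0.46) + (4)²(0.08) = 5.66

5.6600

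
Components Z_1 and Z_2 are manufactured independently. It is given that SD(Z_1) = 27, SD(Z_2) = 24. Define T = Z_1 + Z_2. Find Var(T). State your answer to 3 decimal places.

Var(Z_1) = 729, Var(Z_2) = 576
By independence, Var(T) = (1)²Var(Z_1) + (1)²Var(Z_2)
= (1)²·729 + (1)²·576 = 1305

1305.000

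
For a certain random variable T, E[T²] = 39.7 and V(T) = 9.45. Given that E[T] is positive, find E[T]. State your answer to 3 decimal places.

(E[T])² = E[T²] − V(T) = 39.7 − 9.45 = 30.25
E[T] = √30.25 = 5.5

5.500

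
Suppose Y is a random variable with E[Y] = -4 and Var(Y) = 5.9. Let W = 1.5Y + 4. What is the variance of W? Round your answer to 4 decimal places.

13.2750

Var(1.5Y + 4) = (1.5)²·Var(Y) = 2.25·5.9 = 13.275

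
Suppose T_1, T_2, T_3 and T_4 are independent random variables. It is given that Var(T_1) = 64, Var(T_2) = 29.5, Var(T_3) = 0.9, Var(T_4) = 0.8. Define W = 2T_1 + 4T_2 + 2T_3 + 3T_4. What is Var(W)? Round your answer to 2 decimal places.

By independence, Var(W) = (2)²Var(T_1) + (4)²Var(T_2) + (2)²Var(T_3) + (3)²Var(T_4)
= (2)²·64 + (4)²·29.5 + (2)²·0.9 + (3)²·0.8 = 738.8

738.80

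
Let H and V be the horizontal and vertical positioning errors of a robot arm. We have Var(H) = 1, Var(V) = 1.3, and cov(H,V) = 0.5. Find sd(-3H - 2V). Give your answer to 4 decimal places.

Var(-3H - 2V) = (-3)²·Var(H) + (-2)²·Var(V) + 2·(-3)·(-2)·cov(H,V)
= 9·1 + 4·1.3 + 12·0.5 = 20.2
sd(-3H - 2V) = √20.2 ≈ 4.4944

4.4944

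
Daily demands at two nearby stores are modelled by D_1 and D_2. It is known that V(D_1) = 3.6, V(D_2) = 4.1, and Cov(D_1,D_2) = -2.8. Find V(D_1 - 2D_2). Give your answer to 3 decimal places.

V(D_1 - 2D_2) = (1)²·V(D_1) + (-2)²·V(D_2) + 2·(1)·(-2)·Cov(D_1,D_2)
= 1·3.6 + 4·4.1 + -4·-2.8 = 31.2

31.200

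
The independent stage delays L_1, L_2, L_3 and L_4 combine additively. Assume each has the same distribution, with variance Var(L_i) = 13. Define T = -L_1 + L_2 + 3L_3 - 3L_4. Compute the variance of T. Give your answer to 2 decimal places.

By independence, Var(T) = (-1)²Var(L_1) + (1)²Var(L_2) + (3)²Var(L_3) + (-3)²Var(L_4)
= (-1)²·13 + (1)²·13 + (3)²·13 + (-3)²·13 = 260

260.00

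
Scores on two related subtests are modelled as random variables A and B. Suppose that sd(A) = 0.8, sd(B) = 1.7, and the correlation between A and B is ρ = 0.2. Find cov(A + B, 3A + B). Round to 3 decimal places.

5.898

V(A) = (0.8)² = 0.64;  V(B) = (1.7)² = 2.89
cov(A,B) = ρ·sd(A)·sd(B) = 0.2·0.8·1.7 = 0.272
cov(A + B, 3A + B) = (1)(3)V(A) + (1)(1)V(B) + [(1)(1) + (1)(3)]cov(A,B)
= 3·0.64 + 1·2.89 + 4·0.272 = 5.898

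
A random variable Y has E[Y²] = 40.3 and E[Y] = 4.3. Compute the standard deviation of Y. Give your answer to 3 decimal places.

V(Y) = 40.3 − (4.3)² = 21.81
SD(Y) = √21.81 ≈ 4.670

4.670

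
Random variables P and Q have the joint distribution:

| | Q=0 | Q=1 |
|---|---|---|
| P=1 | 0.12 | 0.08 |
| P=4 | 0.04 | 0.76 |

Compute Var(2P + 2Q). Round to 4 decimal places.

8.4096

E[P] = 3.4,  E[Q] = 0.84,  E[PQ] = 3.12
Var(P) = 13 − (3.4)² = 1.44;  Var(Q) = 0.84 − (0.84)² = 0.1344
Cov(P,Q) = 3.12 − (3.4)(0.84) = 0.264
Var(2P + 2Q) = (2)²·1.44 + (2)²·0.1344 + 2·(2)·(2)·0.264 = 8.4096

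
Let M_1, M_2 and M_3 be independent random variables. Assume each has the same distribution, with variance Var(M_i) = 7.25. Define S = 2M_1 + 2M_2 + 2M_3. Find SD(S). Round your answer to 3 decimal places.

By independence, Var(S) = (2)²Var(M_1) + (2)²Var(M_2) + (2)²Var(M_3)
= (2)²·7.25 + (2)²·7.25 + (2)²·7.25 = 87
SD(S) = √87 ≈ 9.327

9.327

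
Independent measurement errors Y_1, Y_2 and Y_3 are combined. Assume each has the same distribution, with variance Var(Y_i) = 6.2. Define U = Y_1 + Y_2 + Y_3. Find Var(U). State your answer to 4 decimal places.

18.6000

By independence, Var(U) = (1)²Var(Y_1) + (1)²Var(Y_2) + (1)²Var(Y_3)
= (1)²·6.2 + (1)²·6.2 + (1)²·6.2 = 18.6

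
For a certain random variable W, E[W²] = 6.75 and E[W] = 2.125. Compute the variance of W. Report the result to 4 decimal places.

var(W) = 6.75 − (2.125)² = 2.234375

2.2344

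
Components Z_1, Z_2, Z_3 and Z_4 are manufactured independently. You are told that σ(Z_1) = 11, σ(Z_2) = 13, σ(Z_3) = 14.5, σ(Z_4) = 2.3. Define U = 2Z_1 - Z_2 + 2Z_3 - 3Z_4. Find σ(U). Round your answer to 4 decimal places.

var(Z_1) = 121, var(Z_2) = 169, var(Z_3) = 210.25, var(Z_4) = 5.29
By independence, var(U) = (2)²var(Z_1) + (-1)²var(Z_2) + (2)²var(Z_3) + (-3)²var(Z_4)
= (2)²·121 + (-1)²·169 + (2)²·210.25 + (-3)²·5.29 = 1541.61
σ(U) = √1541.61 ≈ 39.2633

39.2633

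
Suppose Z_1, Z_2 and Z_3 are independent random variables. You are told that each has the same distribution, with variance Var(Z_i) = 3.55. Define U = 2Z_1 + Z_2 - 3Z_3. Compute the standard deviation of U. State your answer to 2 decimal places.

7.05

By independence, Var(U) = (2)²Var(Z_1) + (1)²Var(Z_2) + (-3)²Var(Z_3)
= (2)²·3.55 + (1)²·3.55 + (-3)²·3.55 = 49.7
SD(U) = √49.7 ≈ 7.05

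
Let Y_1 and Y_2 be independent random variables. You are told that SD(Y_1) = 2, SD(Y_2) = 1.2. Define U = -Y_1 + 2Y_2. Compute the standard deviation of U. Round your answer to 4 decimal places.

3.1241

Var(Y_1) = 4, Var(Y_2) = 1.44
By independence, Var(U) = (-1)²Var(Y_1) + (2)²Var(Y_2)
= (-1)²·4 + (2)²·1.44 = 9.76
SD(U) = √9.76 ≈ 3.1241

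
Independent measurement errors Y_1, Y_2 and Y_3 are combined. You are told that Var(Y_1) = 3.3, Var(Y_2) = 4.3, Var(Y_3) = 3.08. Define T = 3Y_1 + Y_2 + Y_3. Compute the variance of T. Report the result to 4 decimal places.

By independence, Var(T) = (3)²Var(Y_1) + (1)²Var(Y_2) + (1)²Var(Y_3)
= (3)²·3.3 + (1)²·4.3 + (1)²·3.08 = 37.08

37.0800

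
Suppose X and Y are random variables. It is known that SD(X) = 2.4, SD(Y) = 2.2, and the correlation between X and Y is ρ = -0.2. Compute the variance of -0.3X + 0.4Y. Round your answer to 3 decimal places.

1.546

V(X) = (2.4)² = 5.76;  V(Y) = (2.2)² = 4.84
Cov(X,Y) = ρ·SD(X)·SD(Y) = -0.2·2.4·2.2 = -1.056
V(-0.3X + 0.4Y) = (-0.3)²·V(X) + (0.4)²·V(Y) + 2·(-0.3)·(0.4)·Cov(X,Y)
= 0.09·5.76 + 0.16·4.84 + -0.24·-1.056 = 1.54624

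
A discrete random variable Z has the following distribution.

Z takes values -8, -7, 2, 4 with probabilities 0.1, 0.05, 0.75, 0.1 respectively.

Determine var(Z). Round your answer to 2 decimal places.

12.89

E[Z] = (-8)(0.1) + (-7)(0.05) + (2)(0.75) + (4)(0.1) = 0.75
E[Z²] = (-8)²(0.1) + (-7)²(0.05) + (2)²(0.75) + (4)²(0.1) = 13.45
var(Z) = E[Z²] − (E[Z])² = 13.45 − (0.75)² = 12.8875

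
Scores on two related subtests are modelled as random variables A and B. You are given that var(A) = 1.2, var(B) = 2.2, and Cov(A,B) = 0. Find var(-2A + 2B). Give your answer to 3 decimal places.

var(-2A + 2B) = (-2)²·var(A) + (2)²·var(B) + 2·(-2)·(2)·Cov(A,B)
= 4·1.2 + 4·2.2 + -8·0 = 13.6

13.600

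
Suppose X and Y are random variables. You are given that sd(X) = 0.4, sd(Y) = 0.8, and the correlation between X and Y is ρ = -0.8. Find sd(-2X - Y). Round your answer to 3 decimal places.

0.506

var(X) = (0.4)² = 0.16;  var(Y) = (0.8)² = 0.64
Cov(X,Y) = ρ·sd(X)·sd(Y) = -0.8·0.4·0.8 = -0.256
var(-2X - Y) = (-2)²·var(X) + (-1)²·var(Y) + 2·(-2)·(-1)·Cov(X,Y)
= 4·0.16 + 1·0.64 + 4·-0.256 = 0.256
sd(-2X - Y) = √0.256 ≈ 0.506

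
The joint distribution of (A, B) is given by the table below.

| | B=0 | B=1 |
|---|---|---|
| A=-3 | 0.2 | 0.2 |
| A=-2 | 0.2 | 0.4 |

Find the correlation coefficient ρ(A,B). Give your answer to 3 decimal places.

0.167

E[A] = -2.4,  E[B] = 0.6
E[AB] = -1.4
Cov(A,B) = E[AB] − E[A]E[B] = -1.4 − (-2.4)(0.6) = 0.04
var(A) = 0.24,  var(B) = 0.24
ρ = 0.04 / √(0.24·0.24) ≈ 0.167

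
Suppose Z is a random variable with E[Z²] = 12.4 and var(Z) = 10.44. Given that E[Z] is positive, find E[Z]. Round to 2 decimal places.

(E[Z])² = E[Z²] − var(Z) = 12.4 − 10.44 = 1.96
E[Z] = √1.96 = 1.4

1.40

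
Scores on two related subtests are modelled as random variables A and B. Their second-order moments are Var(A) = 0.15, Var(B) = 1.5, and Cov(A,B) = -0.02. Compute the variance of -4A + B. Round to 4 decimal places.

4.0600

Var(-4A + B) = (-4)²·Var(A) + (1)²·Var(B) + 2·(-4)·(1)·Cov(A,B)
= 16·0.15 + 1·1.5 + -8·-0.02 = 4.06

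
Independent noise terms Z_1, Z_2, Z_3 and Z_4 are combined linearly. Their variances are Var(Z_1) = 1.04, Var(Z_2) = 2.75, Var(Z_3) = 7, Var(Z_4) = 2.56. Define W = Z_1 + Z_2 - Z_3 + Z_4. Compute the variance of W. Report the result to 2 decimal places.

13.35

By independence, Var(W) = (1)²Var(Z_1) + (1)²Var(Z_2) + (-1)²Var(Z_3) + (1)²Var(Z_4)
= (1)²·1.04 + (1)²·2.75 + (-1)²·7 + (1)²·2.56 = 13.35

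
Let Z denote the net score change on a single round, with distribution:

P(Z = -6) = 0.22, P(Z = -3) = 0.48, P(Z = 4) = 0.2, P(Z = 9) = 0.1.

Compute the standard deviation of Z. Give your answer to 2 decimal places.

E[Z] = (-6)(0.22) + (-3)(0.48) + (4)(0.2) + (9)(0.1) = -1.06
E[Z²] = (-6)²(0.22) + (-3)²(0.48) + (4)²(0.2) + (9)²(0.1) = 23.54
V(Z) = E[Z²] − (E[Z])² = 23.54 − (-1.06)² = 22.4164
sd(Z) = √22.4164 ≈ 4.73

4.73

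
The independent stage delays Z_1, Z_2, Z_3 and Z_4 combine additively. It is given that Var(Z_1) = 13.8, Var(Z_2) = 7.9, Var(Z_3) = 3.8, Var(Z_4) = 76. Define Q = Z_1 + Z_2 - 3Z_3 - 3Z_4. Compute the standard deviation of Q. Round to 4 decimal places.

27.2011

By independence, Var(Q) = (1)²Var(Z_1) + (1)²Var(Z_2) + (-3)²Var(Z_3) + (-3)²Var(Z_4)
= (1)²·13.8 + (1)²·7.9 + (-3)²·3.8 + (-3)²·76 = 739.9
SD(Q) = √739.9 ≈ 27.2011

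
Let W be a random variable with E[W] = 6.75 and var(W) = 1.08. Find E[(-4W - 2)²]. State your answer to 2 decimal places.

858.28

E[-4W - 2] = -4·6.75 − 2 = -29
var(-4W - 2) = (-4)²·1.08 = 17.28
E[(-4W - 2)²] = var((-4W - 2)) + (E[(-4W - 2)])² = 17.28 + (-29)² = 858.28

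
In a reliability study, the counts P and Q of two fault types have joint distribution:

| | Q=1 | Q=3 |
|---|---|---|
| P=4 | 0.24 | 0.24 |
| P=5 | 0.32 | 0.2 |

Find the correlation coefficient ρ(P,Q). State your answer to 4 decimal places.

E[P] = 4.52,  E[Q] = 1.88
E[PQ] = 8.44
Cov(P,Q) = E[PQ] − E[P]E[Q] = 8.44 − (4.52)(1.88) = -0.0576
V(P) = 0.2496,  V(Q) = 0.9856
ρ = -0.0576 / √(0.2496·0.9856) ≈ -0.1161

-0.1161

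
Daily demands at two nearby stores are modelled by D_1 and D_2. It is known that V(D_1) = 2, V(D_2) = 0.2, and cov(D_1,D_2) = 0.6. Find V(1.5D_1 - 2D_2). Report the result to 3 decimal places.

V(1.5D_1 - 2D_2) = (1.5)²·V(D_1) + (-2)²·V(D_2) + 2·(1.5)·(-2)·cov(D_1,D_2)
= 2.25·2 + 4·0.2 + -6·0.6 = 1.7

1.700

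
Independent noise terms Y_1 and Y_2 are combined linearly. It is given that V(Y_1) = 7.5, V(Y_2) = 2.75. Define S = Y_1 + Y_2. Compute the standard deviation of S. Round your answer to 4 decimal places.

3.2016

By independence, V(S) = (1)²V(Y_1) + (1)²V(Y_2)
= (1)²·7.5 + (1)²·2.75 = 10.25
SD(S) = √10.25 ≈ 3.2016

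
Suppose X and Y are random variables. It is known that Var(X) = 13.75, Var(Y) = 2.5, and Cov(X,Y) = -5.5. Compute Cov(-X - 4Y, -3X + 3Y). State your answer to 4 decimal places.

Cov(-X - 4Y, -3X + 3Y) = (-1)(-3)Var(X) + (-4)(3)Var(Y) + [(-1)(3) + (-4)(-3)]Cov(X,Y)
= 3·13.75 + -12·2.5 + 9·-5.5 = -38.25

-38.2500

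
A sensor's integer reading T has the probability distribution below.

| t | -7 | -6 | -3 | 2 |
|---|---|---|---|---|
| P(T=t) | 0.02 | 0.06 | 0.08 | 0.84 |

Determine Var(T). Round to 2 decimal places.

6.34

E[T] = (-7)(0.02) + (-6)(0.06) + (-3)(0.08) + (2)(0.84) = 0.94
E[T²] = (-7)²(0.02) + (-6)²(0.06) + (-3)²(0.08) + (2)²(0.84) = 7.22
Var(T) = E[T²] − (E[T])² = 7.22 − (0.94)² = 6.3364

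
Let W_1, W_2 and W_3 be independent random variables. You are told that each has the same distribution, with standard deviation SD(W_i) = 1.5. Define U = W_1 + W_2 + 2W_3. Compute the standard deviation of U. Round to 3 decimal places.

3.674

var(W_i) = (1.5)² = 2.25
By independence, var(U) = (1)²var(W_1) + (1)²var(W_2) + (2)²var(W_3)
= (1)²·2.25 + (1)²·2.25 + (2)²·2.25 = 13.5
SD(U) = √13.5 ≈ 3.674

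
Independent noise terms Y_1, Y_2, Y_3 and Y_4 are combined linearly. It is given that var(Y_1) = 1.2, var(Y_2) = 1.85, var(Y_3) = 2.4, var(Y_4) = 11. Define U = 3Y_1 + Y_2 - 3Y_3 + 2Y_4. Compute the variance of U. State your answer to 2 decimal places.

78.25

By independence, var(U) = (3)²var(Y_1) + (1)²var(Y_2) + (-3)²var(Y_3) + (2)²var(Y_4)
= (3)²·1.2 + (1)²·1.85 + (-3)²·2.4 + (2)²·11 = 78.25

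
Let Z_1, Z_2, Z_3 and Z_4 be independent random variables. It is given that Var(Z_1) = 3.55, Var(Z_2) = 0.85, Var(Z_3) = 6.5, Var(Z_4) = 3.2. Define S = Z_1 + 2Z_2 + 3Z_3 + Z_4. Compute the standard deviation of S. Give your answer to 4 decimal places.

8.2855

By independence, Var(S) = (1)²Var(Z_1) + (2)²Var(Z_2) + (3)²Var(Z_3) + (1)²Var(Z_4)
= (1)²·3.55 + (2)²·0.85 + (3)²·6.5 + (1)²·3.2 = 68.65
sd(S) = √68.65 ≈ 8.2855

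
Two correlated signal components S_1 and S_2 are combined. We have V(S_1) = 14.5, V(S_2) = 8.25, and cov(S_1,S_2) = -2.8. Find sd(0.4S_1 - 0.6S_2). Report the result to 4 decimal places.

V(0.4S_1 - 0.6S_2) = (0.4)²·V(S_1) + (-0.6)²·V(S_2) + 2·(0.4)·(-0.6)·cov(S_1,S_2)
= 0.16·14.5 + 0.36·8.25 + -0.48·-2.8 = 6.634
sd(0.4S_1 - 0.6S_2) = √6.634 ≈ 2.5757

2.5757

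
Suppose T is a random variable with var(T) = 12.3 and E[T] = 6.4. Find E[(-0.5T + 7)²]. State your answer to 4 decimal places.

E[-0.5T + 7] = -0.5·6.4 + 7 = 3.8
var(-0.5T + 7) = (-0.5)²·12.3 = 3.075
E[(-0.5T + 7)²] = var((-0.5T + 7)) + (E[(-0.5T + 7)])² = 3.075 + (3.8)² = 17.515

17.5150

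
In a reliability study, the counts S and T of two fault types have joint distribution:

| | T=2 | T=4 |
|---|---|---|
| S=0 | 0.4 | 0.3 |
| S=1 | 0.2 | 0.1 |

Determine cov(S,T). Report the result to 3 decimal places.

-0.040

E[S] = 0.3,  E[T] = 2.8
E[ST] = 0.8
cov(S,T) = E[ST] − E[S]E[T] = 0.8 − (0.3)(2.8) = -0.04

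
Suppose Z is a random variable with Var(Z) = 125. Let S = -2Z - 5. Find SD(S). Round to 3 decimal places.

Var(-2Z - 5) = (-2)²·125 = 500
SD(S) = √500 ≈ 22.361

22.361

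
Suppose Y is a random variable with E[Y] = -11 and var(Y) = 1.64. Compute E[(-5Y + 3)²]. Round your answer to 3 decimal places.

E[-5Y + 3] = -5·-11 + 3 = 58
var(-5Y + 3) = (-5)²·1.64 = 41
E[(-5Y + 3)²] = var((-5Y + 3)) + (E[(-5Y + 3)])² = 41 + (58)² = 3405

3405.000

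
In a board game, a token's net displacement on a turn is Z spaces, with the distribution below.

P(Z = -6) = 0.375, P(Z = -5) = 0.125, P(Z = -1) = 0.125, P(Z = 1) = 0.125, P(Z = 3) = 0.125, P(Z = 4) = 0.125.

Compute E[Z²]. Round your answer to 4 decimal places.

20.0000

E[Z²] = (-6)²(0.375) + (-5)²(0.125) + (-1)²(0.125) + (1)²(0.125) + (3)²(0.125) + (4)²(0.125) = 20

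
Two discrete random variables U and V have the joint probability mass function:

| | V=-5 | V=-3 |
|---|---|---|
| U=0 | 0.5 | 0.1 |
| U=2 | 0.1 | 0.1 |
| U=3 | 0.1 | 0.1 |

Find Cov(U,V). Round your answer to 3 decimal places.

0.400

E[U] = 1,  E[V] = -4.4
E[UV] = -4
Cov(U,V) = E[UV] − E[U]E[V] = -4 − (1)(-4.4) = 0.4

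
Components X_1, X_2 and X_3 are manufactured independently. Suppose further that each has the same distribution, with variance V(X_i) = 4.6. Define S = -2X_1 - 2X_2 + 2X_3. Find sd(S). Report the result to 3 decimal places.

By independence, V(S) = (-2)²V(X_1) + (-2)²V(X_2) + (2)²V(X_3)
= (-2)²·4.6 + (-2)²·4.6 + (2)²·4.6 = 55.2
sd(S) = √55.2 ≈ 7.430

7.430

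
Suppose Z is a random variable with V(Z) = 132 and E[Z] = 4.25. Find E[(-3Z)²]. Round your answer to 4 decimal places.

1350.5625

E[-3Z] = -3·4.25 = -12.75
V(-3Z) = (-3)²·132 = 1188
E[(-3Z)²] = V((-3Z)) + (E[(-3Z)])² = 1188 + (-12.75)² = 1350.5625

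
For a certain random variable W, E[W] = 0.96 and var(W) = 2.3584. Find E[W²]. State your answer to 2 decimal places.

E[W²] = var(W) + (E[W])² = 2.3584 + (0.96)² = 3.28

3.28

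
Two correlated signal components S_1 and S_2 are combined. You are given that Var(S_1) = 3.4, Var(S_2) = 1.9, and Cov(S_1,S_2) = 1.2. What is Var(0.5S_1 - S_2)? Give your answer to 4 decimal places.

1.5500

Var(0.5S_1 - S_2) = (0.5)²·Var(S_1) + (-1)²·Var(S_2) + 2·(0.5)·(-1)·Cov(S_1,S_2)
= 0.25·3.4 + 1·1.9 + -1·1.2 = 1.55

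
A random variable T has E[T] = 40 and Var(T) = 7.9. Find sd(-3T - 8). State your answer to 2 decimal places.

8.43

Var(-3T - 8) = (-3)²·7.9 = 71.1
sd(-3T - 8) = √71.1 ≈ 8.43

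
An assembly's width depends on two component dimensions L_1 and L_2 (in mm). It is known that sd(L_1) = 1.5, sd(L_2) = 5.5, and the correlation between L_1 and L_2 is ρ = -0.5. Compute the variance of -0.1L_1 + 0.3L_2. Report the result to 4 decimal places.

2.9925

V(L_1) = (1.5)² = 2.25;  V(L_2) = (5.5)² = 30.25
cov(L_1,L_2) = ρ·sd(L_1)·sd(L_2) = -0.5·1.5·5.5 = -4.125
V(-0.1L_1 + 0.3L_2) = (-0.1)²·V(L_1) + (0.3)²·V(L_2) + 2·(-0.1)·(0.3)·cov(L_1,L_2)
= 0.01·2.25 + 0.09·30.25 + -0.06·-4.125 = 2.9925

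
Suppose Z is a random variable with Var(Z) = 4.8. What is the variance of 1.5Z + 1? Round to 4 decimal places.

Var(1.5Z + 1) = (1.5)²·Var(Z) = 2.25·4.8 = 10.8

10.8000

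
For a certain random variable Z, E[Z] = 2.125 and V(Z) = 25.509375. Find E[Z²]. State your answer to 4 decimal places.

30.0250

E[Z²] = V(Z) + (E[Z])² = 25.509375 + (2.125)² = 30.025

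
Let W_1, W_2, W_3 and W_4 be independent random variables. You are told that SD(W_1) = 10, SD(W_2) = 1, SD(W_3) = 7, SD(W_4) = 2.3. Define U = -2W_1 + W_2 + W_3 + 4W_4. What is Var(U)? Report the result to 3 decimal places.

534.640

Var(W_1) = 100, Var(W_2) = 1, Var(W_3) = 49, Var(W_4) = 5.29
By independence, Var(U) = (-2)²Var(W_1) + (1)²Var(W_2) + (1)²Var(W_3) + (4)²Var(W_4)
= (-2)²·100 + (1)²·1 + (1)²·49 + (4)²·5.29 = 534.64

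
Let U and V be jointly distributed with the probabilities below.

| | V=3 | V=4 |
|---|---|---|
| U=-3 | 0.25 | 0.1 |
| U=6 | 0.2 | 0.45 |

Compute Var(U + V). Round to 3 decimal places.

E[U] = 2.85,  E[V] = 3.55,  E[UV] = 10.95
Var(U) = 26.55 − (2.85)² = 18.4275;  Var(V) = 12.85 − (3.55)² = 0.2475
Cov(U,V) = 10.95 − (2.85)(3.55) = 0.8325
Var(U + V) = (1)²·18.4275 + (1)²·0.2475 + 2·(1)·(1)·0.8325 = 20.34

20.340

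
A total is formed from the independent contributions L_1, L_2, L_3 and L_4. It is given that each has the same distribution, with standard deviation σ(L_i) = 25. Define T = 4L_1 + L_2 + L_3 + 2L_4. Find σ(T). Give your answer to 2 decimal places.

117.26

Var(L_i) = (25)² = 625
By independence, Var(T) = (4)²Var(L_1) + (1)²Var(L_2) + (1)²Var(L_3) + (2)²Var(L_4)
= (4)²·625 + (1)²·625 + (1)²·625 + (2)²·625 = 13750
σ(T) = √13750 ≈ 117.26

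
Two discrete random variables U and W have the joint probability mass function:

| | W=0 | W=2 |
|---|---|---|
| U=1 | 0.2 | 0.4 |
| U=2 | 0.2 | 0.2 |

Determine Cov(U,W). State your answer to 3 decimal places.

E[U] = 1.4,  E[W] = 1.2
E[UW] = 1.6
Cov(U,W) = E[UW] − E[U]E[W] = 1.6 − (1.4)(1.2) = -0.08

-0.080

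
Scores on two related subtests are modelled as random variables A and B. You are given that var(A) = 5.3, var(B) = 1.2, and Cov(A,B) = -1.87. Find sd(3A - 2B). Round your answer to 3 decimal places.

var(3A - 2B) = (3)²·var(A) + (-2)²·var(B) + 2·(3)·(-2)·Cov(A,B)
= 9·5.3 + 4·1.2 + -12·-1.87 = 74.94
sd(3A - 2B) = √74.94 ≈ 8.657

8.657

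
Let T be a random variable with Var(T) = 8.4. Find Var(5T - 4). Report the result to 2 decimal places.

Var(5T - 4) = (5)²·Var(T) = 25·8.4 = 210

210.00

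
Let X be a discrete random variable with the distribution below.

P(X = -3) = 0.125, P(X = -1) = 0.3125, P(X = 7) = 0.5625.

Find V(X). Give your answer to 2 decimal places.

18.44

E[X] = (-3)(0.125) + (-1)(0.3125) + (7)(0.5625) = 3.25
E[X²] = (-3)²(0.125) + (-1)²(0.3125) + (7)²(0.5625) = 29
V(X) = E[X²] − (E[X])² = 29 − (3.25)² = 18.4375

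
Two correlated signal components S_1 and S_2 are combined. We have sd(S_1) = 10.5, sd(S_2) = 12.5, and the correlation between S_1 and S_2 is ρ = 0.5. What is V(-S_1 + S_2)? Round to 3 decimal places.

135.250

V(S_1) = (10.5)² = 110.25;  V(S_2) = (12.5)² = 156.25
Cov(S_1,S_2) = ρ·sd(S_1)·sd(S_2) = 0.5·10.5·12.5 = 65.625
V(-S_1 + S_2) = (-1)²·V(S_1) + (1)²·V(S_2) + 2·(-1)·(1)·Cov(S_1,S_2)
= 1·110.25 + 1·156.25 + -2·65.625 = 135.25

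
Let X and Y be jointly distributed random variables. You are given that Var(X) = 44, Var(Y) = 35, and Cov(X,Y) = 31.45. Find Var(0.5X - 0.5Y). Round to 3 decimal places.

4.025

Var(0.5X - 0.5Y) = (0.5)²·Var(X) + (-0.5)²·Var(Y) + 2·(0.5)·(-0.5)·Cov(X,Y)
= 0.25·44 + 0.25·35 + -0.5·31.45 = 4.025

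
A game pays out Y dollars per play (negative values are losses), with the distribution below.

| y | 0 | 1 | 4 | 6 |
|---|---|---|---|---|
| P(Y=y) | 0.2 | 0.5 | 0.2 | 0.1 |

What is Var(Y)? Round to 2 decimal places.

E[Y] = (0)(0.2) + (1)(0.5) + (4)(0.2) + (6)(0.1) = 1.9
E[Y²] = (0)²(0.2) + (1)²(0.5) + (4)²(0.2) + (6)²(0.1) = 7.3
Var(Y) = E[Y²] − (E[Y])² = 7.3 − (1.9)² = 3.69

3.69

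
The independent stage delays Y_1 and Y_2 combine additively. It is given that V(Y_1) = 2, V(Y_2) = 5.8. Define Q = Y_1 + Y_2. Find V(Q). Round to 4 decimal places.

By independence, V(Q) = (1)²V(Y_1) + (1)²V(Y_2)
= (1)²·2 + (1)²·5.8 = 7.8

7.8000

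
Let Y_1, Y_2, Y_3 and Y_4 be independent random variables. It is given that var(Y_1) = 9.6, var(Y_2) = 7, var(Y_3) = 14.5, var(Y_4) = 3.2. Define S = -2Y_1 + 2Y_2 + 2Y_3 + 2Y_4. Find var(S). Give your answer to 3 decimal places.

137.200

By independence, var(S) = (-2)²var(Y_1) + (2)²var(Y_2) + (2)²var(Y_3) + (2)²var(Y_4)
= (-2)²·9.6 + (2)²·7 + (2)²·14.5 + (2)²·3.2 = 137.2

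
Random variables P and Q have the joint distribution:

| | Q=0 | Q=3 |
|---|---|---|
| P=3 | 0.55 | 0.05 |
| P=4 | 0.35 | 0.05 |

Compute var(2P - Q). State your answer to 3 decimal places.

1.650

E[P] = 3.4,  E[Q] = 0.3,  E[PQ] = 1.05
var(P) = 11.8 − (3.4)² = 0.24;  var(Q) = 0.9 − (0.3)² = 0.81
Cov(P,Q) = 1.05 − (3.4)(0.3) = 0.03
var(2P - Q) = (2)²·0.24 + (-1)²·0.81 + 2·(2)·(-1)·0.03 = 1.65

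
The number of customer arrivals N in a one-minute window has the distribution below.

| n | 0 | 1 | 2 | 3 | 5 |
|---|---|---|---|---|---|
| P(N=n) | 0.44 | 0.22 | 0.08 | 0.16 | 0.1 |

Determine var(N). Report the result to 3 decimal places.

2.630

E[N] = (0)(0.44) + (1)(0.22) + (2)(0.08) + (3)(0.16) + (5)(0.1) = 1.36
E[N²] = (0)²(0.44) + (1)²(0.22) + (2)²(0.08) + (3)²(0.16) + (5)²(0.1) = 4.48
var(N) = E[N²] − (E[N])² = 4.48 − (1.36)² = 2.6304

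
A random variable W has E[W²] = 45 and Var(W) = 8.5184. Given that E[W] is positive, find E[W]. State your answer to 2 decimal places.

6.04

(E[W])² = E[W²] − Var(W) = 45 − 8.5184 = 36.4816
E[W] = √36.4816 = 6.04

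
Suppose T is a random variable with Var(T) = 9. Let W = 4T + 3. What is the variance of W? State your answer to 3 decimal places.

144.000

Var(4T + 3) = (4)²·Var(T) = 16·9 = 144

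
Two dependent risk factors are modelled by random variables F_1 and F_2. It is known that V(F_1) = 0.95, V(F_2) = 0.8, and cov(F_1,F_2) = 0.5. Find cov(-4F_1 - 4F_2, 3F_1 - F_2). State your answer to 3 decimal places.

cov(-4F_1 - 4F_2, 3F_1 - F_2) = (-4)(3)V(F_1) + (-4)(-1)V(F_2) + [(-4)(-1) + (-4)(3)]cov(F_1,F_2)
= -12·0.95 + 4·0.8 + -8·0.5 = -12.2

-12.200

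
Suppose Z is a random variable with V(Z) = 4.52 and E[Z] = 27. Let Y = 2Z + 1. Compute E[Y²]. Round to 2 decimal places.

E[2Z + 1] = 2·27 + 1 = 55
V(2Z + 1) = (2)²·4.52 = 18.08
E[Y²] = V(Y) + (E[Y])² = 18.08 + (55)² = 3043.08

3043.08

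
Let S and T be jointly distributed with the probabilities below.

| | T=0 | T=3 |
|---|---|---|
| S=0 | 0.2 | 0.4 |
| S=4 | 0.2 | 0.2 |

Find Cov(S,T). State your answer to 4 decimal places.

E[S] = 1.6,  E[T] = 1.8
E[ST] = 2.4
Cov(S,T) = E[ST] − E[S]E[T] = 2.4 − (1.6)(1.8) = -0.48

-0.4800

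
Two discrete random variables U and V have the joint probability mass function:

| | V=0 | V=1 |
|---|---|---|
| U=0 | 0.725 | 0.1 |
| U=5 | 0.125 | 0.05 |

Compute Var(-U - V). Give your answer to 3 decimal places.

3.974

E[U] = 0.875,  E[V] = 0.15,  E[UV] = 0.25
Var(U) = 4.375 − (0.875)² = 3.609375;  Var(V) = 0.15 − (0.15)² = 0.1275
cov(U,V) = 0.25 − (0.875)(0.15) = 0.11875
Var(-U - V) = (-1)²·3.609375 + (-1)²·0.1275 + 2·(-1)·(-1)·0.11875 = 3.974375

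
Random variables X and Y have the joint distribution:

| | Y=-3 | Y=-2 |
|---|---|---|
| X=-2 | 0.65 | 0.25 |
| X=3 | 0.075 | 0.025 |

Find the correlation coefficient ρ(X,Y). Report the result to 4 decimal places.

E[X] = -1.5,  E[Y] = -2.725
E[XY] = 4.075
Cov(X,Y) = E[XY] − E[X]E[Y] = 4.075 − (-1.5)(-2.725) = -0.0125
V(X) = 2.25,  V(Y) = 0.199375
ρ = -0.0125 / √(2.25·0.199375) ≈ -0.0187

-0.0187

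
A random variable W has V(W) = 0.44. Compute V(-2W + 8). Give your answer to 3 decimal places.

1.760

V(-2W + 8) = (-2)²·V(W) = 4·0.44 = 1.76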